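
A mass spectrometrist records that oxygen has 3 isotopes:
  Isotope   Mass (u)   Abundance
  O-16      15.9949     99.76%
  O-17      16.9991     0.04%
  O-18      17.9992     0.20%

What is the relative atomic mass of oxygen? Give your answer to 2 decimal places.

16.00 u

Average mass = Σ (abundance × isotope mass) = 0.9976 × 15.9949 + 0.0004 × 16.9991 + 0.0020 × 17.9992
= 15.95651 + 0.00680 + 0.03600 = 15.99931 u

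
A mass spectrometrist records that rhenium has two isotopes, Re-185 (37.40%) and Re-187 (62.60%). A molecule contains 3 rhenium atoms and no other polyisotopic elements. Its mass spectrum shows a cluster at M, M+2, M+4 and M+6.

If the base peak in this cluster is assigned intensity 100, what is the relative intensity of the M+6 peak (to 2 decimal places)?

55.79

Term probabilities: M 0.0523, M+2 0.2627, M+4 0.4397, M+6 0.2453. Base peak = M+4.
P(M+4) = C(3,2) × 0.3740^1 × 0.6260^2 = 3 × 0.3740 × 0.391876 = 0.439685 (base)
P(M+6) = C(3,3) × 0.3740^0 × 0.6260^3 = 1 × 1.0000 × 0.24531438 = 0.245314
Relative intensity = 0.245314 / 0.439685 × 100 = 55.79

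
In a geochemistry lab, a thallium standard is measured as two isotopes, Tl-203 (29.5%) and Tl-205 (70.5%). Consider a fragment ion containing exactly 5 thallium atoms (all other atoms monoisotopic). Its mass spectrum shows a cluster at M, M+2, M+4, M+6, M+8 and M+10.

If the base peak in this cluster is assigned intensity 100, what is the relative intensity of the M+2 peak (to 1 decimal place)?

(0.295 + 0.705)^5 gives M 0.0022, M+2 0.0267, M+4 0.1276, M+6 0.3049, M+8 0.3644, M+10 0.1742; the largest is M+8.
P(M+8) = C(5,4) × 0.295^1 × 0.705^4 = 5 × 0.2950 × 0.24703385 = 0.364375 (base)
P(M+2) = C(5,1) × 0.295^4 × 0.705^1 = 5 × 0.00757335 × 0.7050 = 0.026696
Relative intensity = 0.026696 / 0.364375 × 100 = 7.3

7.3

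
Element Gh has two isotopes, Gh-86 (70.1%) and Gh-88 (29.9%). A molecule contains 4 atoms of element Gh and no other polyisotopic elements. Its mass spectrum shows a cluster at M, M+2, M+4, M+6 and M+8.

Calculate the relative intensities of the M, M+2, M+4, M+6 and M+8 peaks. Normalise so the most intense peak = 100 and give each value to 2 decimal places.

Expanding (0.701 + 0.299)^4:
P(M) = 0.701^4 = 0.241475
P(M+2) = 4 × 0.701^3 × 0.299^1 = 0.411989
P(M+4) = 6 × 0.701^2 × 0.299^2 = 0.263590
P(M+6) = 4 × 0.701^1 × 0.299^3 = 0.074953
P(M+8) = 0.299^4 = 0.007993
The M+2 peak is largest (0.411989); scaling to 100 gives 58.61 : 100.00 : 63.98 : 18.19 : 1.94.

58.61 : 100.00 : 63.98 : 18.19 : 1.94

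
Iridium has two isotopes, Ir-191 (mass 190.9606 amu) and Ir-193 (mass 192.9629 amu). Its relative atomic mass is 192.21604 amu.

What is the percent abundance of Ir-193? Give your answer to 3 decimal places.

62.700%

Let x be the fractional abundance of Ir-191; then Ir-193 has abundance 1 − x.
190.9606·x + 192.9629·(1 − x) = 192.21604
(190.9606 − 192.9629)·x = 192.21604 − 192.9629
x = -0.74686 / -2.0023 = 0.37300 → 37.300% Ir-191, 62.700% Ir-193.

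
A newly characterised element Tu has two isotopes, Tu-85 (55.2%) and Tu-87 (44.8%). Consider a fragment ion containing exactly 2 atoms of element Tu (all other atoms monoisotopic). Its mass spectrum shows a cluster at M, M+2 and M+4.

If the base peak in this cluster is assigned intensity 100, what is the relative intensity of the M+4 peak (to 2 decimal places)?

40.58

Term probabilities: M 0.3047, M+2 0.4946, M+4 0.2007. Base peak = M+2.
P(M+2) = C(2,1) × 0.552^1 × 0.448^1 = 2 × 0.5520 × 0.4480 = 0.494592 (base)
P(M+4) = C(2,2) × 0.552^0 × 0.448^2 = 1 × 1.0000 × 0.200704 = 0.200704
Relative intensity = 0.200704 / 0.494592 × 100 = 40.58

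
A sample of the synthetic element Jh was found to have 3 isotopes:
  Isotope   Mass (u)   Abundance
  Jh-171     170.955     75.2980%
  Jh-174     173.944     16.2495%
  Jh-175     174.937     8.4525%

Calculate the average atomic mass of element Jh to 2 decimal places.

171.78 u

Ar = Σ fᵢ·mᵢ = 0.752980 × 170.955 + 0.162495 × 173.944 + 0.084525 × 174.937
= 128.7257 + 28.2650 + 14.7865 = 171.7772 u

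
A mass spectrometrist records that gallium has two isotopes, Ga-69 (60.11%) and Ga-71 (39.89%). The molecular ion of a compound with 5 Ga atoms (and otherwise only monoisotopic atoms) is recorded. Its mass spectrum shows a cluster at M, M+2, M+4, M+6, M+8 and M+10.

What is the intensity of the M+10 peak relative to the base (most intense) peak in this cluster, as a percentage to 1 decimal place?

2.9%

Binomial terms of (0.6011 + 0.3989)^5: M 0.0785, M+2 0.2604, M+4 0.3456, M+6 0.2293, M+8 0.0761, M+10 0.0101 → M+4 is the base peak.
P(M+4) = C(5,2) × 0.6011^3 × 0.3989^2 = 10 × 0.21719018 × 0.15912121 = 0.345596 (base)
P(M+10) = C(5,5) × 0.6011^0 × 0.3989^5 = 1 × 1.0000 × 0.01009997 = 0.010100
Relative intensity = 0.010100 / 0.345596 × 100 = 2.9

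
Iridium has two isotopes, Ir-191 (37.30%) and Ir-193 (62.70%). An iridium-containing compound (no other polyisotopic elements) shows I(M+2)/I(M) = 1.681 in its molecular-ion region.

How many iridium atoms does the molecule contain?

With n Ir atoms, P(M+2)/P(M) = C(n,1)·p^(n−1)q / p^n = n·q/p = n · 0.6270/0.3730.
n = 1.681 × 0.3730/0.6270 = 1.00 ≈ 1

1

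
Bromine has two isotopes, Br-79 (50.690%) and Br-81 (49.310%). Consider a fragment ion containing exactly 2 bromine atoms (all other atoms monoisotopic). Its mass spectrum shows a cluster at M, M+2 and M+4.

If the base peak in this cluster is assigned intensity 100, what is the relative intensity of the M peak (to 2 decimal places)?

51.40

(0.50690 + 0.49310)^2 gives M 0.2569, M+2 0.4999, M+4 0.2431; the largest is M+2.
P(M+2) = C(2,1) × 0.50690^1 × 0.49310^1 = 2 × 0.5069 × 0.4931 = 0.499905 (base)
P(M) = C(2,0) × 0.50690^2 × 0.49310^0 = 1 × 0.25694761 × 1.0000 = 0.256948
Relative intensity = 0.256948 / 0.499905 × 100 = 51.40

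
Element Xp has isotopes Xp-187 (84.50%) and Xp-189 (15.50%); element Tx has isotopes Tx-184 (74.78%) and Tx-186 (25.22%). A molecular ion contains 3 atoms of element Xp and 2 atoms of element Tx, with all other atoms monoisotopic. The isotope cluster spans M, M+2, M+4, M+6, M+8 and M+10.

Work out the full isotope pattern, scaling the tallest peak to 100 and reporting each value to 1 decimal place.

81.6 : 100.0 : 47.8 : 11.2 : 1.3 : 0.1

Element Xp pattern (n=3): 0.60335112 : 0.33202163 : 0.06090338 : 0.00372388
Element Tx pattern (n=2): 0.55920484 : 0.37719032 : 0.06360484
Convolve the two distributions (both contribute in 2-u steps):
  M: 0.60335112×0.55920484 = 0.337397
  M+2: 0.60335112×0.37719032 + 0.33202163×0.55920484 = 0.413246
  M+4: 0.60335112×0.06360484 + 0.33202163×0.37719032 + 0.06090338×0.55920484 = 0.197669
  M+6: 0.33202163×0.06360484 + 0.06090338×0.37719032 + 0.00372388×0.55920484 = 0.046173
  M+8: 0.06090338×0.06360484 + 0.00372388×0.37719032 = 0.005278
  M+10: 0.00372388×0.06360484 = 0.000237
Scale to base peak (0.413246) = 100: 81.6 : 100.0 : 47.8 : 11.2 : 1.3 : 0.1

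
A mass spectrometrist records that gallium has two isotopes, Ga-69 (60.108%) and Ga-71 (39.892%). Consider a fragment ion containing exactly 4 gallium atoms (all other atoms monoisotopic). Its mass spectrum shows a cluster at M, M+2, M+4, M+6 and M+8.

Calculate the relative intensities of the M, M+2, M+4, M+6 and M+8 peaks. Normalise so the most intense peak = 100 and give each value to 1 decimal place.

37.7 : 100.0 : 99.6 : 44.0 : 7.3

Expanding (0.60108 + 0.39892)^4:
P(M) = 0.60108^4 = 0.130536
P(M+2) = 4 × 0.60108^3 × 0.39892^1 = 0.346531
P(M+4) = 6 × 0.60108^2 × 0.39892^2 = 0.344975
P(M+6) = 4 × 0.60108^1 × 0.39892^3 = 0.152633
P(M+8) = 0.39892^4 = 0.025325
The M+2 peak is largest (0.346531); scaling to 100 gives 37.7 : 100.0 : 99.6 : 44.0 : 7.3.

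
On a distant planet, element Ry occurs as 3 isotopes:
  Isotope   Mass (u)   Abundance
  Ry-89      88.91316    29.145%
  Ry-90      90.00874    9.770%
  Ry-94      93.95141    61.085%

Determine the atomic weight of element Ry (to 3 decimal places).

The abundance-weighted mean is 0.29145 × 88.91316 + 0.09770 × 90.00874 + 0.61085 × 93.95141
= 25.913740 + 8.793854 + 57.390219 = 92.097813 u

92.098 u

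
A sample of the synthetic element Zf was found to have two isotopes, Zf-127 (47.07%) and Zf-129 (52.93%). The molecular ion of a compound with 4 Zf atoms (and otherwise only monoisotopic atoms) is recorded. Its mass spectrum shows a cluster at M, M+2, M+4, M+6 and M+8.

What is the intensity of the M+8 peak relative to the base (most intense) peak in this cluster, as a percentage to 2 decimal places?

Term probabilities: M 0.0491, M+2 0.2208, M+4 0.3724, M+6 0.2792, M+8 0.0785. Base peak = M+4.
P(M+4) = C(4,2) × 0.4707^2 × 0.5293^2 = 6 × 0.22155849 × 0.28015849 = 0.372429 (base)
P(M+8) = C(4,4) × 0.4707^0 × 0.5293^4 = 1 × 1.0000 × 0.07848878 = 0.078489
Relative intensity = 0.078489 / 0.372429 × 100 = 21.07

21.07%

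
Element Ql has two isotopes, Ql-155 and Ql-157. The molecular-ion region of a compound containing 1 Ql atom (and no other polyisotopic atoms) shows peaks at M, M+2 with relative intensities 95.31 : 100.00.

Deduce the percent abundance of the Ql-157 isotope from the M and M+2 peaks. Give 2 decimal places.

51.20%

If p is the fraction of Ql that is Ql-155, then I(M+2)/I(M) = [C(1,1)·p^0·(1−p)] / p^1 = 1·(1−p)/p = 100.00/95.31 = 1.0492
(1−p)/p = 1.0492/1 = 1.0492  ⇒  p = 1/(1 + 1.0492) = 0.4880
Ql-155: 48.80%, Ql-157: 51.20%.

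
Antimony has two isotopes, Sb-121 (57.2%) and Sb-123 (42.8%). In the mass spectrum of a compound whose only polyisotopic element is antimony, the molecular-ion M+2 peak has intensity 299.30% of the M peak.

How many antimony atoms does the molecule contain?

4

For n independent Sb atoms, I(M+2)/I(M) = n · (abundance Sb-123) / (abundance Sb-121) = n · 0.428/0.572.
n = 2.9930 × 0.572/0.428 = 4.00 ≈ 4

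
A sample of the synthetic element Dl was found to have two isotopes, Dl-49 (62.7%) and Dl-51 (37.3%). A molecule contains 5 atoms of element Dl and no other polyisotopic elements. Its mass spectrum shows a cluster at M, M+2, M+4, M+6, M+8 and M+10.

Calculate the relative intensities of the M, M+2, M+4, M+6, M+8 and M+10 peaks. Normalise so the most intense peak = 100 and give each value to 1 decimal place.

Expanding (0.627 + 0.373)^5:
P(M) = 0.627^5 = 0.096903
P(M+2) = 5 × 0.627^4 × 0.373^1 = 0.288237
P(M+4) = 10 × 0.627^3 × 0.373^2 = 0.342942
P(M+6) = 10 × 0.627^2 × 0.373^3 = 0.204015
P(M+8) = 5 × 0.627^1 × 0.373^4 = 0.060684
P(M+10) = 0.373^5 = 0.007220
The M+4 peak is largest (0.342942); scaling to 100 gives 28.3 : 84.0 : 100.0 : 59.5 : 17.7 : 2.1.

28.3 : 84.0 : 100.0 : 59.5 : 17.7 : 2.1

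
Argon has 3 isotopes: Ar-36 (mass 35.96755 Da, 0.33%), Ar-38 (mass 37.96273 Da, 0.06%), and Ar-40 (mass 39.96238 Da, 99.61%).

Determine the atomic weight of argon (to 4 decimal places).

39.9480 Da

Ar = Σ fᵢ·mᵢ = 0.0033 × 35.96755 + 0.0006 × 37.96273 + 0.9961 × 39.96238
= 0.118693 + 0.022778 + 39.806527 = 39.947998 Da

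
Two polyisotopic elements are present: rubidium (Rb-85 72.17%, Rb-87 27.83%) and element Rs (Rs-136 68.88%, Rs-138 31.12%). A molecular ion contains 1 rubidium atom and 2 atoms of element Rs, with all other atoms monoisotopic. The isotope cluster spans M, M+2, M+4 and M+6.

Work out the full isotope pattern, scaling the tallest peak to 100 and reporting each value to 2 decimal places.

77.57 : 100.00 : 42.86 : 6.11

Rubidium pattern (n=1): 0.7217 : 0.2783
Element Rs pattern (n=2): 0.47444544 : 0.42870912 : 0.09684544
Convolve the two distributions (both contribute in 2-u steps):
  M: 0.7217×0.47444544 = 0.342407
  M+2: 0.7217×0.42870912 + 0.2783×0.47444544 = 0.441438
  M+4: 0.7217×0.09684544 + 0.2783×0.42870912 = 0.189203
  M+6: 0.2783×0.09684544 = 0.026952
Scale to base peak (0.441438) = 100: 77.57 : 100.00 : 42.86 : 6.11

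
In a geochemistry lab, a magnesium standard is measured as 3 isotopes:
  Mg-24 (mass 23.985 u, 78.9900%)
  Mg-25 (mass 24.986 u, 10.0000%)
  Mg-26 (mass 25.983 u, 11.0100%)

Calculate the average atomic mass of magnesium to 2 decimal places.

24.31 u

Ar = Σ fᵢ·mᵢ = 0.789900 × 23.985 + 0.100000 × 24.986 + 0.110100 × 25.983
= 18.9458 + 2.4986 + 2.8607 = 24.3051 u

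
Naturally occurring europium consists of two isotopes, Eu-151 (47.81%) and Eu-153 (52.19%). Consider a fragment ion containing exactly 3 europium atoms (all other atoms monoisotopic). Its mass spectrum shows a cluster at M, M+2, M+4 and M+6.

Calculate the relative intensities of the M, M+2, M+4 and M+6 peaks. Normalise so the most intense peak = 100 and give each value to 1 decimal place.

Expanding (0.4781 + 0.5219)^3:
P(M) = 0.4781^3 = 0.109284
P(M+2) = 3 × 0.4781^2 × 0.5219^1 = 0.357887
P(M+4) = 3 × 0.4781^1 × 0.5219^2 = 0.390674
P(M+6) = 0.5219^3 = 0.142155
The M+4 peak is largest (0.390674); scaling to 100 gives 28.0 : 91.6 : 100.0 : 36.4.

28.0 : 91.6 : 100.0 : 36.4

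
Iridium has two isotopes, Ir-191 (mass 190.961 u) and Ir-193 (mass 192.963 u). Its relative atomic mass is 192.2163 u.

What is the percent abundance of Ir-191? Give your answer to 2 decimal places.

37.30%

Let x be the fractional abundance of Ir-191; then Ir-193 has abundance 1 − x.
190.961·x + 192.963·(1 − x) = 192.2163
(190.961 − 192.963)·x = 192.2163 − 192.963
x = -0.7467 / -2.002 = 0.37298 → 37.30% Ir-191, 62.70% Ir-193.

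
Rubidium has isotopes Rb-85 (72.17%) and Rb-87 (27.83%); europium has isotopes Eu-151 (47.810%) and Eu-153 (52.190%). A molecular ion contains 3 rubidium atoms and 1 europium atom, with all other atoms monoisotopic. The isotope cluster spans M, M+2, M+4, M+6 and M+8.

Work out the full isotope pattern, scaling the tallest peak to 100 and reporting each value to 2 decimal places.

44.47 : 100.00 : 76.00 : 24.21 : 2.78

Rubidium pattern (n=3): 0.37589809 : 0.43485841 : 0.16768892 : 0.02155458
Europium pattern (n=1): 0.4781 : 0.5219
Convolve the two distributions (both contribute in 2-u steps):
  M: 0.37589809×0.4781 = 0.179717
  M+2: 0.37589809×0.5219 + 0.43485841×0.4781 = 0.404087
  M+4: 0.43485841×0.5219 + 0.16768892×0.4781 = 0.307125
  M+6: 0.16768892×0.5219 + 0.02155458×0.4781 = 0.097822
  M+8: 0.02155458×0.5219 = 0.011249
Scale to base peak (0.404087) = 100: 44.47 : 100.00 : 76.00 : 24.21 : 2.78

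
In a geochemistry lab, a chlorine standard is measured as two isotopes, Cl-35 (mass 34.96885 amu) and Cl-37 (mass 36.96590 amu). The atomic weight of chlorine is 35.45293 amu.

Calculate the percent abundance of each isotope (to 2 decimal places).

With x = fraction of Cl-35 (so Cl-37 is 1 − x):
34.96885·x + 36.96590·(1 − x) = 35.45293
(34.96885 − 36.96590)·x = 35.45293 − 36.96590
x = -1.51297 / -1.99705 = 0.75760 → 75.76% Cl-35, 24.24% Cl-37.

Cl-35: 75.76%, Cl-37: 24.24%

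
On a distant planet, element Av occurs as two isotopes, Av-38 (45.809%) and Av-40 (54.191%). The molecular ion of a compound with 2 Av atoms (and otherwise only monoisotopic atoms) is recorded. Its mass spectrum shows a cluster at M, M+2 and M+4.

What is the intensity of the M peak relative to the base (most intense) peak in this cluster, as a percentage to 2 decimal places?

42.27%

(0.45809 + 0.54191)^2 gives M 0.2098, M+2 0.4965, M+4 0.2937; the largest is M+2.
P(M+2) = C(2,1) × 0.45809^1 × 0.54191^1 = 2 × 0.45809 × 0.54191 = 0.496487 (base)
P(M) = C(2,0) × 0.45809^2 × 0.54191^0 = 1 × 0.20984645 × 1.0000 = 0.209846
Relative intensity = 0.209846 / 0.496487 × 100 = 42.27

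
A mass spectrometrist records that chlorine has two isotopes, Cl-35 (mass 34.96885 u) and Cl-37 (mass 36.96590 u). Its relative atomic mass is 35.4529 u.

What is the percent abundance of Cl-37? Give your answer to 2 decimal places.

24.24%

With x = fraction of Cl-35 (so Cl-37 is 1 − x):
34.96885·x + 36.96590·(1 − x) = 35.4529
(34.96885 − 36.96590)·x = 35.4529 − 36.96590
x = -1.51300 / -1.99705 = 0.75762 → 75.76% Cl-35, 24.24% Cl-37.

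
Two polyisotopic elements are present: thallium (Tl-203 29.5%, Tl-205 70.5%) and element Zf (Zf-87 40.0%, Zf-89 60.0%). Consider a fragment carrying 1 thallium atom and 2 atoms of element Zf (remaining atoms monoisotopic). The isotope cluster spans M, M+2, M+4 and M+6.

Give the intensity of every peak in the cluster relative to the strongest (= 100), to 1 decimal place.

Thallium pattern (n=1): 0.2950 : 0.7050
Element Zf pattern (n=2): 0.1600 : 0.4800 : 0.3600
Convolve the two distributions (both contribute in 2-u steps):
  M: 0.2950×0.1600 = 0.047200
  M+2: 0.2950×0.4800 + 0.7050×0.1600 = 0.254400
  M+4: 0.2950×0.3600 + 0.7050×0.4800 = 0.444600
  M+6: 0.7050×0.3600 = 0.253800
Scale to base peak (0.444600) = 100: 10.6 : 57.2 : 100.0 : 57.1

10.6 : 57.2 : 100.0 : 57.1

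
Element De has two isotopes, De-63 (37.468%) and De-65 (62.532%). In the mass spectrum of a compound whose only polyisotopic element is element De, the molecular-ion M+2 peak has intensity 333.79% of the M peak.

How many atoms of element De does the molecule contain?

2

For n independent De atoms, I(M+2)/I(M) = n · (abundance De-65) / (abundance De-63) = n · 0.62532/0.37468.
n = 3.3379 × 0.37468/0.62532 = 2.00 ≈ 2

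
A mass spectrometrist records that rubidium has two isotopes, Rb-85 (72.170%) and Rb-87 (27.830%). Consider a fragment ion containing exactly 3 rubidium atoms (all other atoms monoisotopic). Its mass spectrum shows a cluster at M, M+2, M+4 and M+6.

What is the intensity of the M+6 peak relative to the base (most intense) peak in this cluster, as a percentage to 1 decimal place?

5.0%

(0.72170 + 0.27830)^3 gives M 0.3759, M+2 0.4349, M+4 0.1677, M+6 0.0216; the largest is M+2.
P(M+2) = C(3,1) × 0.72170^2 × 0.27830^1 = 3 × 0.52085089 × 0.2783 = 0.434858 (base)
P(M+6) = C(3,3) × 0.72170^0 × 0.27830^3 = 1 × 1.0000 × 0.02155458 = 0.021555
Relative intensity = 0.021555 / 0.434858 × 100 = 5.0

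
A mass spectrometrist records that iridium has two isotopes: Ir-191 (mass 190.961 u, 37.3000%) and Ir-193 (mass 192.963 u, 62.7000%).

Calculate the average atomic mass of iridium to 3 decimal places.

192.216 u

The abundance-weighted mean is 0.373000 × 190.961 + 0.627000 × 192.963
= 71.2285 + 120.9878 = 192.2163 u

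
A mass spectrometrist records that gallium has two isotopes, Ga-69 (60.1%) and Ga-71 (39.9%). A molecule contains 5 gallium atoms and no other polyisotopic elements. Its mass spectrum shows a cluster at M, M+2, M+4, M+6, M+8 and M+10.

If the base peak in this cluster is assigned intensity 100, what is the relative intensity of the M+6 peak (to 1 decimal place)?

66.4

Term probabilities: M 0.0784, M+2 0.2603, M+4 0.3456, M+6 0.2294, M+8 0.0762, M+10 0.0101. Base peak = M+4.
P(M+4) = C(5,2) × 0.601^3 × 0.399^2 = 10 × 0.2170818 × 0.159201 = 0.345596 (base)
P(M+6) = C(5,3) × 0.601^2 × 0.399^3 = 10 × 0.361201 × 0.0635212 = 0.229439
Relative intensity = 0.229439 / 0.345596 × 100 = 66.4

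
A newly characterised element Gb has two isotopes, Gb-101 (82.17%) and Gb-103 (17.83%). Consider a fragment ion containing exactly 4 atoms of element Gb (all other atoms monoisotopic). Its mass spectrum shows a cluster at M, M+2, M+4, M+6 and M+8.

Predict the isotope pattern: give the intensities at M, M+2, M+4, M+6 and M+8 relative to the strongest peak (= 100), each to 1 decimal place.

Each Gb atom is independently Gb-101 (p = 0.8217) or Gb-103 (q = 0.1783); the cluster is the binomial expansion (p + q)^4.
P(M) = 0.8217^4 = 0.455883
P(M+2) = 4 × 0.8217^3 × 0.1783^1 = 0.395686
P(M+4) = 6 × 0.8217^2 × 0.1783^2 = 0.128790
P(M+6) = 4 × 0.8217^1 × 0.1783^3 = 0.018631
P(M+8) = 0.1783^4 = 0.001011
The M peak is largest (0.455883); scaling to 100 gives 100.0 : 86.8 : 28.3 : 4.1 : 0.2.

100.0 : 86.8 : 28.3 : 4.1 : 0.2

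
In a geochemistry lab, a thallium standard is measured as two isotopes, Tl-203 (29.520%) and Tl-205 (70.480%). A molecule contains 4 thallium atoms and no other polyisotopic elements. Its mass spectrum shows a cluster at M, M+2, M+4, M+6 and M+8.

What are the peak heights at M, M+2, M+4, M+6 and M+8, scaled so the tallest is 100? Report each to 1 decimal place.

1.8 : 17.5 : 62.8 : 100.0 : 59.7

Each Tl atom is independently Tl-203 (p = 0.29520) or Tl-205 (q = 0.70480); the cluster is the binomial expansion (p + q)^4.
P(M) = 0.29520^4 = 0.007594
P(M+2) = 4 × 0.29520^3 × 0.70480^1 = 0.072523
P(M+4) = 6 × 0.29520^2 × 0.70480^2 = 0.259726
P(M+6) = 4 × 0.29520^1 × 0.70480^3 = 0.413403
P(M+8) = 0.70480^4 = 0.246754
The M+6 peak is largest (0.413403); scaling to 100 gives 1.8 : 17.5 : 62.8 : 100.0 : 59.7.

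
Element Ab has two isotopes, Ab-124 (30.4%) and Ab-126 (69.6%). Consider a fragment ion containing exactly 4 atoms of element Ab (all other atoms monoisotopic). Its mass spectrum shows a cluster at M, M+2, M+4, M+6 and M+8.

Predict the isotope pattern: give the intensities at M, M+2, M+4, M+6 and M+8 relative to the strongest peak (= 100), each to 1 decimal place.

2.1 : 19.1 : 65.5 : 100.0 : 57.2

Each Ab atom is independently Ab-124 (p = 0.304) or Ab-126 (q = 0.696); the cluster is the binomial expansion (p + q)^4.
P(M) = 0.304^4 = 0.008541
P(M+2) = 4 × 0.304^3 × 0.696^1 = 0.078215
P(M+4) = 6 × 0.304^2 × 0.696^2 = 0.268607
P(M+6) = 4 × 0.304^1 × 0.696^3 = 0.409979
P(M+8) = 0.696^4 = 0.234659
The M+6 peak is largest (0.409979); scaling to 100 gives 2.1 : 19.1 : 65.5 : 100.0 : 57.2.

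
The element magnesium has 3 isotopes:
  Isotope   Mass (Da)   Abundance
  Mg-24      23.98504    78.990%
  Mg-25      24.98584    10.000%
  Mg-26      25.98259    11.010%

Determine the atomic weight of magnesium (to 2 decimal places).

Average mass = Σ (abundance × isotope mass) = 0.78990 × 23.98504 + 0.10000 × 24.98584 + 0.11010 × 25.98259
= 18.945783 + 2.498584 + 2.860683 = 24.305050 Da

24.31 Da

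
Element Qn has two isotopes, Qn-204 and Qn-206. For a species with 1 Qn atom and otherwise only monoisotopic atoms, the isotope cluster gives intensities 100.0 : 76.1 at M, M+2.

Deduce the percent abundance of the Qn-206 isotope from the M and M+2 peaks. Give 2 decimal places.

43.21%

If p is the fraction of Qn that is Qn-204, then I(M+2)/I(M) = [C(1,1)·p^0·(1−p)] / p^1 = 1·(1−p)/p = 76.1/100.0 = 0.7610
(1−p)/p = 0.7610/1 = 0.7610  ⇒  p = 1/(1 + 0.7610) = 0.5679
Qn-204: 56.79%, Qn-206: 43.21%.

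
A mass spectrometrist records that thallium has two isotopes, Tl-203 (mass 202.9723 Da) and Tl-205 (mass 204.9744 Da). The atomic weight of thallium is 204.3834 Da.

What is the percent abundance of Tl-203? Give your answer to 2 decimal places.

29.52%

With x = fraction of Tl-203 (so Tl-205 is 1 − x):
202.9723·x + 204.9744·(1 − x) = 204.3834
(202.9723 − 204.9744)·x = 204.3834 − 204.9744
x = -0.5910 / -2.0021 = 0.29519 → 29.52% Tl-203, 70.48% Tl-205.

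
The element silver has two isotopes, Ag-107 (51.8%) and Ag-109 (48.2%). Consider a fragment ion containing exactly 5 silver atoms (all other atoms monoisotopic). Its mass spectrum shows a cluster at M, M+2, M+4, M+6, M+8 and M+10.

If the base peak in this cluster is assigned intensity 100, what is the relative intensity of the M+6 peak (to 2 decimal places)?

93.05

(0.518 + 0.482)^5 gives M 0.0373, M+2 0.1735, M+4 0.3229, M+6 0.3005, M+8 0.1398, M+10 0.0260; the largest is M+4.
P(M+4) = C(5,2) × 0.518^3 × 0.482^2 = 10 × 0.13899183 × 0.232324 = 0.322911 (base)
P(M+6) = C(5,3) × 0.518^2 × 0.482^3 = 10 × 0.268324 × 0.11198017 = 0.300470
Relative intensity = 0.300470 / 0.322911 × 100 = 93.05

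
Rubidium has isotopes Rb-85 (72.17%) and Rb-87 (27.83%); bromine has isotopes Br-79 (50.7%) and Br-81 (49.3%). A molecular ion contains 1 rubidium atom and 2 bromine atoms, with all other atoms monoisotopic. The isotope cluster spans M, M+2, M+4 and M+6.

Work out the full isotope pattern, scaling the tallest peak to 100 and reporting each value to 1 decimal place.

42.9 : 100.0 : 72.8 : 15.6

Rubidium pattern (n=1): 0.7217 : 0.2783
Bromine pattern (n=2): 0.257049 : 0.499902 : 0.243049
Convolve the two distributions (both contribute in 2-u steps):
  M: 0.7217×0.257049 = 0.185512
  M+2: 0.7217×0.499902 + 0.2783×0.257049 = 0.432316
  M+4: 0.7217×0.243049 + 0.2783×0.499902 = 0.314531
  M+6: 0.2783×0.243049 = 0.067641
Scale to base peak (0.432316) = 100: 42.9 : 100.0 : 72.8 : 15.6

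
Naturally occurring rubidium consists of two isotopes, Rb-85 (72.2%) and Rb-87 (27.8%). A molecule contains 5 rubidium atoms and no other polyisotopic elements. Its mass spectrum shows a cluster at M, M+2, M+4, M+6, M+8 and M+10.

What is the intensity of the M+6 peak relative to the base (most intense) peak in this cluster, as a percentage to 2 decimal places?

(0.722 + 0.278)^5 gives M 0.1962, M+2 0.3777, M+4 0.2909, M+6 0.1120, M+8 0.0216, M+10 0.0017; the largest is M+2.
P(M+2) = C(5,1) × 0.722^4 × 0.278^1 = 5 × 0.27173701 × 0.2780 = 0.377714 (base)
P(M+6) = C(5,3) × 0.722^2 × 0.278^3 = 10 × 0.521284 × 0.02148495 = 0.111998
Relative intensity = 0.111998 / 0.377714 × 100 = 29.65

29.65%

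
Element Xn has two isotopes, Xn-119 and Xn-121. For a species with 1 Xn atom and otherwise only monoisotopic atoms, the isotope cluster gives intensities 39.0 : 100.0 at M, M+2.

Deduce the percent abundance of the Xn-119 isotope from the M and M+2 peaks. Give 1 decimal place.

Write p for the Xn-119 fraction. I(M+2)/I(M) = [C(1,1)·p^0·(1−p)] / p^1 = 1·(1−p)/p = 100.0/39.0 = 2.5641
(1−p)/p = 2.5641/1 = 2.5641  ⇒  p = 1/(1 + 2.5641) = 0.2806
Xn-119: 28.1%, Xn-121: 71.9%.

28.1%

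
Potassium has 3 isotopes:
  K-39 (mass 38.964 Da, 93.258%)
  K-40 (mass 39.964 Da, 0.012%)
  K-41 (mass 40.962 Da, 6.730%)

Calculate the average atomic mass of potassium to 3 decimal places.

39.099 Da

Ar = Σ fᵢ·mᵢ = 0.93258 × 38.964 + 0.00012 × 39.964 + 0.06730 × 40.962
= 36.3370 + 0.0048 + 2.7567 = 39.0985 Da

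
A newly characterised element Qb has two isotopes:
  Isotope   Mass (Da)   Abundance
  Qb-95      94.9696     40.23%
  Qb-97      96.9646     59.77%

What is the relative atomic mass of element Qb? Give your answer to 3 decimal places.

96.162 Da

Average mass = Σ (abundance × isotope mass) = 0.4023 × 94.9696 + 0.5977 × 96.9646
= 38.20627 + 57.95574 = 96.16201 Da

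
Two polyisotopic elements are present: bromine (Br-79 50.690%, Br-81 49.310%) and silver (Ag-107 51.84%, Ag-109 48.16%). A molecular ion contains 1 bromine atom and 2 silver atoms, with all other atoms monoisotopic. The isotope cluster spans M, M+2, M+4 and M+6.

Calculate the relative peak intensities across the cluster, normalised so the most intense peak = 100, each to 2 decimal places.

Bromine pattern (n=1): 0.5069 : 0.4931
Silver pattern (n=2): 0.26873856 : 0.49932288 : 0.23193856
Convolve the two distributions (both contribute in 2-u steps):
  M: 0.5069×0.26873856 = 0.136224
  M+2: 0.5069×0.49932288 + 0.4931×0.26873856 = 0.385622
  M+4: 0.5069×0.23193856 + 0.4931×0.49932288 = 0.363786
  M+6: 0.4931×0.23193856 = 0.114369
Scale to base peak (0.385622) = 100: 35.33 : 100.00 : 94.34 : 29.66

35.33 : 100.00 : 94.34 : 29.66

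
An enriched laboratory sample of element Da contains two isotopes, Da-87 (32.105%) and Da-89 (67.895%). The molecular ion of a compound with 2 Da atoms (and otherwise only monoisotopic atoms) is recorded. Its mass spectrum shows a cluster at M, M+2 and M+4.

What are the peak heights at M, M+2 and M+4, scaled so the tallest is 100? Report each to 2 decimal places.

22.36 : 94.57 : 100.00

Expanding (0.32105 + 0.67895)^2:
P(M) = 0.32105^2 = 0.103073
P(M+2) = 2 × 0.32105^1 × 0.67895^1 = 0.435954
P(M+4) = 0.67895^2 = 0.460973
The M+4 peak is largest (0.460973); scaling to 100 gives 22.36 : 94.57 : 100.00.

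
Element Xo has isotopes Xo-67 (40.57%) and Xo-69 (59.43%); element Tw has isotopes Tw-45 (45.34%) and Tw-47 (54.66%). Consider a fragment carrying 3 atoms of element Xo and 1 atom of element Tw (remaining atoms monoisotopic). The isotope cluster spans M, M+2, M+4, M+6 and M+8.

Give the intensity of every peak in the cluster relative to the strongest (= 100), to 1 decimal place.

Element Xo pattern (n=3): 0.06677517 : 0.29345195 : 0.42987058 : 0.2099023
Element Tw pattern (n=1): 0.4534 : 0.5466
Convolve the two distributions (both contribute in 2-u steps):
  M: 0.06677517×0.4534 = 0.030276
  M+2: 0.06677517×0.5466 + 0.29345195×0.4534 = 0.169550
  M+4: 0.29345195×0.5466 + 0.42987058×0.4534 = 0.355304
  M+6: 0.42987058×0.5466 + 0.2099023×0.4534 = 0.330137
  M+8: 0.2099023×0.5466 = 0.114733
Scale to base peak (0.355304) = 100: 8.5 : 47.7 : 100.0 : 92.9 : 32.3

8.5 : 47.7 : 100.0 : 92.9 : 32.3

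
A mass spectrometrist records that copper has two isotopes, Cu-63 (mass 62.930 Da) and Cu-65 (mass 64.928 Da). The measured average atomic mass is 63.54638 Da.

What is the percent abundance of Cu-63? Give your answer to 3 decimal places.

Let x be the fractional abundance of Cu-63; then Cu-65 has abundance 1 − x.
62.930·x + 64.928·(1 − x) = 63.54638
(62.930 − 64.928)·x = 63.54638 − 64.928
x = -1.38162 / -1.998 = 0.69150 → 69.150% Cu-63, 30.850% Cu-65.

69.150%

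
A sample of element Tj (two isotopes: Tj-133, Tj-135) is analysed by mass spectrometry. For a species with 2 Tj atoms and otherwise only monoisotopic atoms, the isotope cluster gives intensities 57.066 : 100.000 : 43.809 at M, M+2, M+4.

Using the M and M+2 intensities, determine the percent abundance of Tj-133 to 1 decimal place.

53.3%

Write p for the Tj-133 fraction. I(M+2)/I(M) = [C(2,1)·p^1·(1−p)] / p^2 = 2·(1−p)/p = 100.000/57.066 = 1.7524
(1−p)/p = 1.7524/2 = 0.8762  ⇒  p = 1/(1 + 0.8762) = 0.5330
Tj-133: 53.3%, Tj-135: 46.7%.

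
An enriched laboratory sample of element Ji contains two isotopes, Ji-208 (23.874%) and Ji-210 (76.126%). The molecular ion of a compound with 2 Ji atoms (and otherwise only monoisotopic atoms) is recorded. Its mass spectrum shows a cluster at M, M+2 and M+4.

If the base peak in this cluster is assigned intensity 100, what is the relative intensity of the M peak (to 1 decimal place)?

Term probabilities: M 0.0570, M+2 0.3635, M+4 0.5795. Base peak = M+4.
P(M+4) = C(2,2) × 0.23874^0 × 0.76126^2 = 1 × 1.0000 × 0.57951679 = 0.579517 (base)
P(M) = C(2,0) × 0.23874^2 × 0.76126^0 = 1 × 0.05699679 × 1.0000 = 0.056997
Relative intensity = 0.056997 / 0.579517 × 100 = 9.8

9.8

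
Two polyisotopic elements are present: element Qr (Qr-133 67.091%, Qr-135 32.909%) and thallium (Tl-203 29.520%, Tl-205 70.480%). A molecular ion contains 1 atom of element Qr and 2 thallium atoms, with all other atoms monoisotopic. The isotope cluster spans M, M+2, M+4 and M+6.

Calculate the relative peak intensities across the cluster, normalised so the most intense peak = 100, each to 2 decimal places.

Element Qr pattern (n=1): 0.67091 : 0.32909
Thallium pattern (n=2): 0.08714304 : 0.41611392 : 0.49674304
Convolve the two distributions (both contribute in 2-u steps):
  M: 0.67091×0.08714304 = 0.058465
  M+2: 0.67091×0.41611392 + 0.32909×0.08714304 = 0.307853
  M+4: 0.67091×0.49674304 + 0.32909×0.41611392 = 0.470209
  M+6: 0.32909×0.49674304 = 0.163473
Scale to base peak (0.470209) = 100: 12.43 : 65.47 : 100.00 : 34.77

12.43 : 65.47 : 100.00 : 34.77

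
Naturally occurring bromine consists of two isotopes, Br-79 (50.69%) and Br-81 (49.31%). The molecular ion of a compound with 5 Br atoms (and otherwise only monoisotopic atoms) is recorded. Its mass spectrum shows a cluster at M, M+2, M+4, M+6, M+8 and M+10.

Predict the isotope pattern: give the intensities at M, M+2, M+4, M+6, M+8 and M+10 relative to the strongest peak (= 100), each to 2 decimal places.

Each Br atom is independently Br-79 (p = 0.5069) or Br-81 (q = 0.4931); the cluster is the binomial expansion (p + q)^5.
P(M) = 0.5069^5 = 0.033467
P(M+2) = 5 × 0.5069^4 × 0.4931^1 = 0.162777
P(M+4) = 10 × 0.5069^3 × 0.4931^2 = 0.316692
P(M+6) = 10 × 0.5069^2 × 0.4931^3 = 0.308070
P(M+8) = 5 × 0.5069^1 × 0.4931^4 = 0.149842
P(M+10) = 0.4931^5 = 0.029152
The M+4 peak is largest (0.316692); scaling to 100 gives 10.57 : 51.40 : 100.00 : 97.28 : 47.31 : 9.21.

10.57 : 51.40 : 100.00 : 97.28 : 47.31 : 9.21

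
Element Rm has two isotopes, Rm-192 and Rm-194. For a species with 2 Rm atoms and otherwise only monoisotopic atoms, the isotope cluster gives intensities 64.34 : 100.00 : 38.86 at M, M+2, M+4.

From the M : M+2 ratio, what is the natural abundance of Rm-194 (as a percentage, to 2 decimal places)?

43.73%

Write p for the Rm-192 fraction. I(M+2)/I(M) = [C(2,1)·p^1·(1−p)] / p^2 = 2·(1−p)/p = 100.00/64.34 = 1.5542
(1−p)/p = 1.5542/2 = 0.7771  ⇒  p = 1/(1 + 0.7771) = 0.5627
Rm-192: 56.27%, Rm-194: 43.73%.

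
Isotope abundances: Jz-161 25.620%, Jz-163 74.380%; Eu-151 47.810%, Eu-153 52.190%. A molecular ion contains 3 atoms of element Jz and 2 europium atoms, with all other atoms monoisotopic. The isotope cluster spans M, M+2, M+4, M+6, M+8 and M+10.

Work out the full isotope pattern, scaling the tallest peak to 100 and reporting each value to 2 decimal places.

Element Jz pattern (n=3): 0.01681657 : 0.14646562 : 0.42521906 : 0.41149875
Europium pattern (n=2): 0.22857961 : 0.49904078 : 0.27237961
Convolve the two distributions (both contribute in 2-u steps):
  M: 0.01681657×0.22857961 = 0.003844
  M+2: 0.01681657×0.49904078 + 0.14646562×0.22857961 = 0.041871
  M+4: 0.01681657×0.27237961 + 0.14646562×0.49904078 + 0.42521906×0.22857961 = 0.174869
  M+6: 0.14646562×0.27237961 + 0.42521906×0.49904078 + 0.41149875×0.22857961 = 0.346156
  M+8: 0.42521906×0.27237961 + 0.41149875×0.49904078 = 0.321176
  M+10: 0.41149875×0.27237961 = 0.112084
Scale to base peak (0.346156) = 100: 1.11 : 12.10 : 50.52 : 100.00 : 92.78 : 32.38

1.11 : 12.10 : 50.52 : 100.00 : 92.78 : 32.38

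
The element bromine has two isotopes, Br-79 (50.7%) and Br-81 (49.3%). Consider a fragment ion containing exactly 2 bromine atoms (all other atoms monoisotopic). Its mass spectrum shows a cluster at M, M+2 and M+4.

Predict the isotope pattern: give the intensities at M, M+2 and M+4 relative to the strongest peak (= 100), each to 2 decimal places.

Each Br atom is independently Br-79 (p = 0.507) or Br-81 (q = 0.493); the cluster is the binomial expansion (p + q)^2.
P(M) = 0.507^2 = 0.257049
P(M+2) = 2 × 0.507^1 × 0.493^1 = 0.499902
P(M+4) = 0.493^2 = 0.243049
The M+2 peak is largest (0.499902); scaling to 100 gives 51.42 : 100.00 : 48.62.

51.42 : 100.00 : 48.62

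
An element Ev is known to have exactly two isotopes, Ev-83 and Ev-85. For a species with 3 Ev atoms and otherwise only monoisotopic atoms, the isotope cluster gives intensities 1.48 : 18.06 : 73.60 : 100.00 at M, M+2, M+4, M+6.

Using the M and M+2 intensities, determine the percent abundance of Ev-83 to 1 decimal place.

If p is the fraction of Ev that is Ev-83, then I(M+2)/I(M) = [C(3,1)·p^2·(1−p)] / p^3 = 3·(1−p)/p = 18.06/1.48 = 12.2027
(1−p)/p = 12.2027/3 = 4.0676  ⇒  p = 1/(1 + 4.0676) = 0.1973
Ev-83: 19.7%, Ev-85: 80.3%.

19.7%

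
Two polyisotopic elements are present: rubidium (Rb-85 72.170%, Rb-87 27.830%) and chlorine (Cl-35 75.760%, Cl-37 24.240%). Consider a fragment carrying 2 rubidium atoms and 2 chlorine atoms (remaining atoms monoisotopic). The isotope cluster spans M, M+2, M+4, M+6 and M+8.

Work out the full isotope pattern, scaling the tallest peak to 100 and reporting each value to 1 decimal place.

70.9 : 100.0 : 52.8 : 12.3 : 1.1

Rubidium pattern (n=2): 0.52085089 : 0.40169822 : 0.07745089
Chlorine pattern (n=2): 0.57395776 : 0.36728448 : 0.05875776
Convolve the two distributions (both contribute in 2-u steps):
  M: 0.52085089×0.57395776 = 0.298946
  M+2: 0.52085089×0.36728448 + 0.40169822×0.57395776 = 0.421858
  M+4: 0.52085089×0.05875776 + 0.40169822×0.36728448 + 0.07745089×0.57395776 = 0.222595
  M+6: 0.40169822×0.05875776 + 0.07745089×0.36728448 = 0.052049
  M+8: 0.07745089×0.05875776 = 0.004551
Scale to base peak (0.421858) = 100: 70.9 : 100.0 : 52.8 : 12.3 : 1.1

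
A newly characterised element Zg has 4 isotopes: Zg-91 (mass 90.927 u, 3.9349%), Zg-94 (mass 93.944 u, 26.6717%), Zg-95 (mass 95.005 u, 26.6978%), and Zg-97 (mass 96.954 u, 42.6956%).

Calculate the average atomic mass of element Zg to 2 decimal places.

95.39 u

Ar = Σ fᵢ·mᵢ = 0.039349 × 90.927 + 0.266717 × 93.944 + 0.266978 × 95.005 + 0.426956 × 96.954
= 3.5779 + 25.0565 + 25.3642 + 41.3951 = 95.3937 u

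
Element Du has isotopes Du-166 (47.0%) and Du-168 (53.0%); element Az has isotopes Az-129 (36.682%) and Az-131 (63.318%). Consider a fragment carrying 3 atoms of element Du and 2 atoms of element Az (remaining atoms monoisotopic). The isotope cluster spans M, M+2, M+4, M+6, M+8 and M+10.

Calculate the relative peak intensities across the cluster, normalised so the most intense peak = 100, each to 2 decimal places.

4.05 : 27.69 : 74.84 : 100.00 : 66.10 : 17.31

Element Du pattern (n=3): 0.103823 : 0.351231 : 0.396069 : 0.148877
Element Az pattern (n=2): 0.13455691 : 0.46452618 : 0.40091691
Convolve the two distributions (both contribute in 2-u steps):
  M: 0.103823×0.13455691 = 0.013970
  M+2: 0.103823×0.46452618 + 0.351231×0.13455691 = 0.095489
  M+4: 0.103823×0.40091691 + 0.351231×0.46452618 + 0.396069×0.13455691 = 0.258074
  M+6: 0.351231×0.40091691 + 0.396069×0.46452618 + 0.148877×0.13455691 = 0.344831
  M+8: 0.396069×0.40091691 + 0.148877×0.46452618 = 0.227948
  M+10: 0.148877×0.40091691 = 0.059687
Scale to base peak (0.344831) = 100: 4.05 : 27.69 : 74.84 : 100.00 : 66.10 : 17.31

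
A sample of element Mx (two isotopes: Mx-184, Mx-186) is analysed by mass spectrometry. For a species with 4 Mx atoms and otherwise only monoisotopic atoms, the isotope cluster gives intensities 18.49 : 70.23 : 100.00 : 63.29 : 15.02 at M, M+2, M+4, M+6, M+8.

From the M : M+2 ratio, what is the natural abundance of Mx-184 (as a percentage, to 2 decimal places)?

51.29%

If p is the fraction of Mx that is Mx-184, then I(M+2)/I(M) = [C(4,1)·p^3·(1−p)] / p^4 = 4·(1−p)/p = 70.23/18.49 = 3.7983
(1−p)/p = 3.7983/4 = 0.9496  ⇒  p = 1/(1 + 0.9496) = 0.5129
Mx-184: 51.29%, Mx-186: 48.71%.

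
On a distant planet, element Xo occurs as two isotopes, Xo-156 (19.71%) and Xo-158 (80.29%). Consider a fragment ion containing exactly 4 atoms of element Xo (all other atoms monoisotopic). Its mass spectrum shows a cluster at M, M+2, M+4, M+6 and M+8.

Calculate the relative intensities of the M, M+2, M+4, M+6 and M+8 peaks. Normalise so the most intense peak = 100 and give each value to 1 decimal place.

Each Xo atom is independently Xo-156 (p = 0.1971) or Xo-158 (q = 0.8029); the cluster is the binomial expansion (p + q)^4.
P(M) = 0.1971^4 = 0.001509
P(M+2) = 4 × 0.1971^3 × 0.8029^1 = 0.024591
P(M+4) = 6 × 0.1971^2 × 0.8029^2 = 0.150261
P(M+6) = 4 × 0.1971^1 × 0.8029^3 = 0.408067
P(M+8) = 0.8029^4 = 0.415572
The M+8 peak is largest (0.415572); scaling to 100 gives 0.4 : 5.9 : 36.2 : 98.2 : 100.0.

0.4 : 5.9 : 36.2 : 98.2 : 100.0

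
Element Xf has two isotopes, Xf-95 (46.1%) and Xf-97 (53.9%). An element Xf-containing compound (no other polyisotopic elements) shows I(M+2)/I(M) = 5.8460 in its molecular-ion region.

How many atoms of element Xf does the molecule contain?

With n Xf atoms, P(M+2)/P(M) = C(n,1)·p^(n−1)q / p^n = n·q/p = n · 0.539/0.461.
n = 5.8460 × 0.461/0.539 = 5.00 ≈ 5

5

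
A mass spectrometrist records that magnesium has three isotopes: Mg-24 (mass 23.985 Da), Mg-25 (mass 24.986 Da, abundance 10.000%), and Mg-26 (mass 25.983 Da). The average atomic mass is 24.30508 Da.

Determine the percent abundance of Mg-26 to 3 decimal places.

Let x and y be the fractions of Mg-24 and Mg-26. Then x + y = 1 − 0.10000 = 0.90000 and 23.985x + 25.983y = 24.30508 − 0.10000×24.986 = 21.80648.
Substituting: 23.985x + 25.983(0.90000 − x) = 21.80648
(23.985 − 25.983)x = -1.57822  ⇒  x = 0.78990, y = 0.11010
Mg-24: 78.990%, Mg-26: 11.010%.

11.010%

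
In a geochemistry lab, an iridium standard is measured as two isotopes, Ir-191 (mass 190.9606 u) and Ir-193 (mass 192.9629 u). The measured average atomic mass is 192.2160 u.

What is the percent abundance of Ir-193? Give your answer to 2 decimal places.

Writing the weighted mean with unknown fraction x of Ir-191:
190.9606·x + 192.9629·(1 − x) = 192.2160
(190.9606 − 192.9629)·x = 192.2160 − 192.9629
x = -0.7469 / -2.0023 = 0.37302 → 37.30% Ir-191, 62.70% Ir-193.

62.70%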